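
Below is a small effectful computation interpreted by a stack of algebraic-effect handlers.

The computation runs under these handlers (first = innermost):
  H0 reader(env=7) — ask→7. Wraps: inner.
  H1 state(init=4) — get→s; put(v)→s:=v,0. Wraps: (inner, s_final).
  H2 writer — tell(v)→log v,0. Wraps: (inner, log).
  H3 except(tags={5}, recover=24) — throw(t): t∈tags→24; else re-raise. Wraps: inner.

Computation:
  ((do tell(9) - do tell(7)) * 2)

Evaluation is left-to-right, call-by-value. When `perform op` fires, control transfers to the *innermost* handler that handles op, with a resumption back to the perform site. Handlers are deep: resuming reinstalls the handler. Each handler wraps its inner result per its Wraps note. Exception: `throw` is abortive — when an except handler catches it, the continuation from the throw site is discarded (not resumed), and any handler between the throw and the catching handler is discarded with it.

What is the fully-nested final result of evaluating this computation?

Working:
tell(9) @ H2 ⇒ log+=9
tell(7) @ H2 ⇒ log+=7
H0 returns 0
H1 returns (0, 4)
H2 returns ((0, 4), (9, 7))
H3 returns ((0, 4), (9, 7))
= ((0, 4), (9, 7))

Answer: ((0, 4), (9, 7))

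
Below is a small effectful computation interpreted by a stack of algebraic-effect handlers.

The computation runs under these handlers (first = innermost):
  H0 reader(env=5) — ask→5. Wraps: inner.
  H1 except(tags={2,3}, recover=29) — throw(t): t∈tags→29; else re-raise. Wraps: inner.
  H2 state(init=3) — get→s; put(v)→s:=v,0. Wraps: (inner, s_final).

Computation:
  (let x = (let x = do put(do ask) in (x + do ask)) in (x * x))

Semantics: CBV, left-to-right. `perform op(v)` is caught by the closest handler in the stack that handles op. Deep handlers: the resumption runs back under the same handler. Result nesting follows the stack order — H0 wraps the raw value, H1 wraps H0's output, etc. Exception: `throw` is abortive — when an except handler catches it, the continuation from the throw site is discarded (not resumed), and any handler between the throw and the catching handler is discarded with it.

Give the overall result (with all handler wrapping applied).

Step-by-step:
ask @ H0 ⇒ 5
put(5) @ H2 ⇒ s:=5
ask @ H0 ⇒ 5
H0 returns 25
H1 returns 25
H2 returns (25, 5)
= (25, 5)

Answer: (25, 5)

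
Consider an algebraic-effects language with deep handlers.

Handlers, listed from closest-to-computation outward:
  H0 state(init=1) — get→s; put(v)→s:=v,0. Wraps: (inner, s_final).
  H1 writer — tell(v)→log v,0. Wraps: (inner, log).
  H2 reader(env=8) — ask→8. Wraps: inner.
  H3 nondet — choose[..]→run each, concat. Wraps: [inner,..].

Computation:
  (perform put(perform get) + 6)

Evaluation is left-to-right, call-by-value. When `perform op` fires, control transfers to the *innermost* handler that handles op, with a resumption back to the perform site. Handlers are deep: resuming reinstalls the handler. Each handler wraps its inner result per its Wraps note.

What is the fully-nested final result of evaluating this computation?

Answer: [((6, 1), ())]

Evaluation trace:
get @ H0 ⇒ 1
put(1) @ H0 ⇒ s:=1
H0 returns (6, 1)
H1 returns ((6, 1), ())
H2 returns ((6, 1), ())
H3 returns [((6, 1), ())]
= [((6, 1), ())]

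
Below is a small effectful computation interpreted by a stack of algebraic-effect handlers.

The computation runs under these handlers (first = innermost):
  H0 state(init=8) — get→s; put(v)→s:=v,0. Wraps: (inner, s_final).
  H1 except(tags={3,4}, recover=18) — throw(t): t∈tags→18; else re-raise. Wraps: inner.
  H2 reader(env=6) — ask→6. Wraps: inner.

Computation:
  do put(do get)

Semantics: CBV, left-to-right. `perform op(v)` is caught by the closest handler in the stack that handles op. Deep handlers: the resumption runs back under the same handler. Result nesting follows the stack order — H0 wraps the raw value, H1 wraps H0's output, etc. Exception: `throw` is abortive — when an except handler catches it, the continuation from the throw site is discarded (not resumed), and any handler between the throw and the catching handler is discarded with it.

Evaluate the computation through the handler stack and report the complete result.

Answer: (0, 8)

Evaluation trace:
get @ H0 ⇒ 8
put(8) @ H0 ⇒ s:=8
H0 returns (0, 8)
H1 returns (0, 8)
H2 returns (0, 8)
= (0, 8)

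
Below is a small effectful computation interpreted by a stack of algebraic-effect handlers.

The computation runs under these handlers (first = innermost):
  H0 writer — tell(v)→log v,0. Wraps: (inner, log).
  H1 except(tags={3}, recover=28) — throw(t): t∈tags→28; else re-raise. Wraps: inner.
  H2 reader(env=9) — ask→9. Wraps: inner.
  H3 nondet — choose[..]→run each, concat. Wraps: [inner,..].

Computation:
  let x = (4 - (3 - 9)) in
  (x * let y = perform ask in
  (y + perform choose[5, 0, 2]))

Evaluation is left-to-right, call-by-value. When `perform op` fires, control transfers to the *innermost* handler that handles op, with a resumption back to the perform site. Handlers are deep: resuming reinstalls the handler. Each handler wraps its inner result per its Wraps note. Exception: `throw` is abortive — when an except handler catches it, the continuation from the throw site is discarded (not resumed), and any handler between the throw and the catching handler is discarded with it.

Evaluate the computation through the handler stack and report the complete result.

Working:
ask @ H2 ⇒ 9
choose[5, 0, 2] @ H3
  branch[0] choose=5:
    H0 returns (140, ())
    H1 returns (140, ())
    H2 returns (140, ())
    H3 returns [(140, ())]
  branch[1] choose=0:
    H0 returns (90, ())
    H1 returns (90, ())
    H2 returns (90, ())
    H3 returns [(90, ())]
  branch[2] choose=2:
    H0 returns (110, ())
    H1 returns (110, ())
    H2 returns (110, ())
    H3 returns [(110, ())]
= [(140, ()), (90, ()), (110, ())]

Answer: [(140, ()), (90, ()), (110, ())]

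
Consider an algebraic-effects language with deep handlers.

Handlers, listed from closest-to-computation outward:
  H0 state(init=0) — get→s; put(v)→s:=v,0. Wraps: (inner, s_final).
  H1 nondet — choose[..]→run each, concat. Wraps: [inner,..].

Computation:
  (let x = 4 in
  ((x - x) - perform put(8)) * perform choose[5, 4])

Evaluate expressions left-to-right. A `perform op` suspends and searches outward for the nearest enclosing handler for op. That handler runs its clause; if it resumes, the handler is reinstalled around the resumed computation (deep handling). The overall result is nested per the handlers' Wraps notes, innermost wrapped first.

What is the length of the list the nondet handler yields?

Answer: 2

Evaluation trace:
put(8) @ H0 ⇒ s:=8
choose[5, 4] @ H1
  branch[0] choose=5:
    H0 returns (0, 8)
    H1 returns [(0, 8)]
  branch[1] choose=4:
    H0 returns (0, 8)
    H1 returns [(0, 8)]
= [(0, 8), (0, 8)]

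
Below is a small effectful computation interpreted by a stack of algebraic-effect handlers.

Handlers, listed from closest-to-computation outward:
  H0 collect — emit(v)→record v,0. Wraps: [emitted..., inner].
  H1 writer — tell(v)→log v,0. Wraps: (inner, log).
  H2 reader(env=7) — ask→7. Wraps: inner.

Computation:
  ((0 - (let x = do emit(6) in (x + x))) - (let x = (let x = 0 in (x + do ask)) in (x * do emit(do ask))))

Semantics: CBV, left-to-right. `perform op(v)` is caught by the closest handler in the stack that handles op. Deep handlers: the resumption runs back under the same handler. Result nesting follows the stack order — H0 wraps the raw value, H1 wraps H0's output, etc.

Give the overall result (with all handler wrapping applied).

Evaluation trace:
emit(6) @ H0 ⇒ out+=6
ask @ H2 ⇒ 7
ask @ H2 ⇒ 7
emit(7) @ H0 ⇒ out+=7
H0 returns [6, 7, 0]
H1 returns ([6, 7, 0], ())
H2 returns ([6, 7, 0], ())
= ([6, 7, 0], ())

Answer: ([6, 7, 0], ())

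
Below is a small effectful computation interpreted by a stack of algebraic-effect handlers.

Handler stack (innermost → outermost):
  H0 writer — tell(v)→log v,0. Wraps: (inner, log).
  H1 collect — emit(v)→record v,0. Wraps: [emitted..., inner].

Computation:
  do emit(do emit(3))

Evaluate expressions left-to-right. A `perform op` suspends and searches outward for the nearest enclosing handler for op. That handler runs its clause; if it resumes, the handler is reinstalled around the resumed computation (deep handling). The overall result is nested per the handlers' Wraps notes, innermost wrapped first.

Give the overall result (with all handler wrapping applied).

Answer: [3, 0, (0, ())]

Working:
emit(3) @ H1 ⇒ out+=3
emit(0) @ H1 ⇒ out+=0
H0 returns (0, ())
H1 returns [3, 0, (0, ())]
= [3, 0, (0, ())]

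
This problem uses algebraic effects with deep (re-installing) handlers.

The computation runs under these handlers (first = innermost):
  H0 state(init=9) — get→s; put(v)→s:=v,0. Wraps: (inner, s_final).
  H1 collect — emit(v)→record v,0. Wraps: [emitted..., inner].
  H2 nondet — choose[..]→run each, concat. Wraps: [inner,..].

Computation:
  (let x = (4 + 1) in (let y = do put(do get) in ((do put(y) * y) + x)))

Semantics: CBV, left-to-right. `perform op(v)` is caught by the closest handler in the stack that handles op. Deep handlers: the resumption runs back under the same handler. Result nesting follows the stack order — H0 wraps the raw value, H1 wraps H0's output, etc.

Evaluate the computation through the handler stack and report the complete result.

Answer: [[(5, 0)]]

Working:
get @ H0 ⇒ 9
put(9) @ H0 ⇒ s:=9
put(0) @ H0 ⇒ s:=0
H0 returns (5, 0)
H1 returns [(5, 0)]
H2 returns [[(5, 0)]]
= [[(5, 0)]]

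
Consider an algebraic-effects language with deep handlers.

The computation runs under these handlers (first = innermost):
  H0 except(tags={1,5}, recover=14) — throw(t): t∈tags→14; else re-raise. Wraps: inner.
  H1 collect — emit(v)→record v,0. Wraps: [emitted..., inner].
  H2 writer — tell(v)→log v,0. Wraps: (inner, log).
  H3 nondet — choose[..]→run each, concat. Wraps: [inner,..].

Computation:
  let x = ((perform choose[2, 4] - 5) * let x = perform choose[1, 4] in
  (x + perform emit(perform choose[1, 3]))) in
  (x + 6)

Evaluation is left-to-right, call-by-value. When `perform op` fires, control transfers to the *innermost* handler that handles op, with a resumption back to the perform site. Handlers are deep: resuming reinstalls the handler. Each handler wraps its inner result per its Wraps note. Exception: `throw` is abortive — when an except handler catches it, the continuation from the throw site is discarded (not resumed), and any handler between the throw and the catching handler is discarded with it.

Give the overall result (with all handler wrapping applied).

Working:
choose[2, 4] @ H3
  branch[0] choose=2:
    choose[1, 4] @ H3
      branch[0] choose=1:
        choose[1, 3] @ H3
          branch[0] choose=1:
            emit(1) @ H1 ⇒ out+=1
            H0 returns 3
            H1 returns [1, 3]
            H2 returns ([1, 3], ())
            H3 returns [([1, 3], ())]
          branch[1] choose=3:
            emit(3) @ H1 ⇒ out+=3
            H0 returns 3
            H1 returns [3, 3]
            H2 returns ([3, 3], ())
            H3 returns [([3, 3], ())]
      branch[1] choose=4:
        choose[1, 3] @ H3
          branch[0] choose=1:
            emit(1) @ H1 ⇒ out+=1
            H0 returns -6
            H1 returns [1, -6]
            H2 returns ([1, -6], ())
            H3 returns [([1, -6], ())]
          branch[1] choose=3:
            emit(3) @ H1 ⇒ out+=3
            H0 returns -6
            H1 returns [3, -6]
            H2 returns ([3, -6], ())
            H3 returns [([3, -6], ())]
  branch[1] choose=4:
    choose[1, 4] @ H3
      branch[0] choose=1:
        choose[1, 3] @ H3
          branch[0] choose=1:
            emit(1) @ H1 ⇒ out+=1
            H0 returns 5
            H1 returns [1, 5]
            H2 returns ([1, 5], ())
            H3 returns [([1, 5], ())]
          branch[1] choose=3:
            emit(3) @ H1 ⇒ out+=3
            H0 returns 5
            H1 returns [3, 5]
            H2 returns ([3, 5], ())
            H3 returns [([3, 5], ())]
      branch[1] choose=4:
        choose[1, 3] @ H3
          branch[0] choose=1:
            emit(1) @ H1 ⇒ out+=1
            H0 returns 2
            H1 returns [1, 2]
            H2 returns ([1, 2], ())
            H3 returns [([1, 2], ())]
          branch[1] choose=3:
            emit(3) @ H1 ⇒ out+=3
            H0 returns 2
            H1 returns [3, 2]
            H2 returns ([3, 2], ())
            H3 returns [([3, 2], ())]
= [([1, 3], ()), ([3, 3], ()), ([1, -6], ()), ([3, -6], ()), ([1, 5], ()), ([3, 5], ()), ([1, 2], ()), ([3, 2], ())]

Answer: [([1, 3], ()), ([3, 3], ()), ([1, -6], ()), ([3, -6], ()), ([1, 5], ()), ([3, 5], ()), ([1, 2], ()), ([3, 2], ())]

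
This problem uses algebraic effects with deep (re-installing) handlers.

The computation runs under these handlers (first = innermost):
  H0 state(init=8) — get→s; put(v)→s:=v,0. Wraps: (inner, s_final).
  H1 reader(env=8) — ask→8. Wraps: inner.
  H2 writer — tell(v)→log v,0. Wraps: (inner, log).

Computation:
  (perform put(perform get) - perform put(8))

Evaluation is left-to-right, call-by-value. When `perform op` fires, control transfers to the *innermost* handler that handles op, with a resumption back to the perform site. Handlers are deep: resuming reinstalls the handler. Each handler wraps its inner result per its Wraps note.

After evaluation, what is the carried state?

Answer: 8

Evaluation trace:
get @ H0 ⇒ 8
put(8) @ H0 ⇒ s:=8
put(8) @ H0 ⇒ s:=8
H0 returns (0, 8)
H1 returns (0, 8)
H2 returns ((0, 8), ())
= ((0, 8), ())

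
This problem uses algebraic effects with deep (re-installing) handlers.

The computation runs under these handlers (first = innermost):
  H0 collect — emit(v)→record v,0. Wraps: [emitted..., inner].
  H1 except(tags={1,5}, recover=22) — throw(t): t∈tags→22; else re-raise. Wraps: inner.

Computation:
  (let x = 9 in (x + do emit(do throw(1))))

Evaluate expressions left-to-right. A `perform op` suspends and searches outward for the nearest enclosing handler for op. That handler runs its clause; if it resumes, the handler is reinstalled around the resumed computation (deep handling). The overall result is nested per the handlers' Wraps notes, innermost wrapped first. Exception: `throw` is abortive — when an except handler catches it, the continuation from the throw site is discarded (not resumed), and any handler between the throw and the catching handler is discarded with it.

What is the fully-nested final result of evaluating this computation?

Answer: 22

Evaluation trace:
throw(1) @ H1 caught ⇒ 22
= 22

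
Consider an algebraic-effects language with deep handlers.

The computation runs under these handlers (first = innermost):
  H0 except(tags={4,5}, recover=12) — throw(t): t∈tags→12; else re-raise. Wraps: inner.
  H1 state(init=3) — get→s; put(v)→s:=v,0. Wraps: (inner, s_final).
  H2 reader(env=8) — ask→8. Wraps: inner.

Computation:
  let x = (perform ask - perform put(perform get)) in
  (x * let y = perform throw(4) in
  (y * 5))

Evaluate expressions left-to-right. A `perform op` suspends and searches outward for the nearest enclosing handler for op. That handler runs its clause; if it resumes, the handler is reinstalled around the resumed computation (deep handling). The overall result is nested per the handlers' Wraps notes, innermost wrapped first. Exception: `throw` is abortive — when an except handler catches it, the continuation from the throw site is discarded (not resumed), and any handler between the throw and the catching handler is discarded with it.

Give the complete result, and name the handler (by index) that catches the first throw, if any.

Answer: (12, 3) ; first throw caught by: H0

Evaluation trace:
ask @ H2 ⇒ 8
get @ H1 ⇒ 3
put(3) @ H1 ⇒ s:=3
throw(4) @ H0 caught ⇒ 12
H1 returns (12, 3)
H2 returns (12, 3)
= (12, 3)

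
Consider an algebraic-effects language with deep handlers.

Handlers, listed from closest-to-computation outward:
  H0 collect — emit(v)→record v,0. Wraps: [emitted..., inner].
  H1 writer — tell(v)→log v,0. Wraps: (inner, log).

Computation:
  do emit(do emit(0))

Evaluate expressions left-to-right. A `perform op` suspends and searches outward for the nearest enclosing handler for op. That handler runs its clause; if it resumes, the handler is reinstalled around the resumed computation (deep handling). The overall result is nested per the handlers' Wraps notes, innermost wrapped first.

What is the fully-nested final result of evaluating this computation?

Working:
emit(0) @ H0 ⇒ out+=0
emit(0) @ H0 ⇒ out+=0
H0 returns [0, 0, 0]
H1 returns ([0, 0, 0], ())
= ([0, 0, 0], ())

Answer: ([0, 0, 0], ())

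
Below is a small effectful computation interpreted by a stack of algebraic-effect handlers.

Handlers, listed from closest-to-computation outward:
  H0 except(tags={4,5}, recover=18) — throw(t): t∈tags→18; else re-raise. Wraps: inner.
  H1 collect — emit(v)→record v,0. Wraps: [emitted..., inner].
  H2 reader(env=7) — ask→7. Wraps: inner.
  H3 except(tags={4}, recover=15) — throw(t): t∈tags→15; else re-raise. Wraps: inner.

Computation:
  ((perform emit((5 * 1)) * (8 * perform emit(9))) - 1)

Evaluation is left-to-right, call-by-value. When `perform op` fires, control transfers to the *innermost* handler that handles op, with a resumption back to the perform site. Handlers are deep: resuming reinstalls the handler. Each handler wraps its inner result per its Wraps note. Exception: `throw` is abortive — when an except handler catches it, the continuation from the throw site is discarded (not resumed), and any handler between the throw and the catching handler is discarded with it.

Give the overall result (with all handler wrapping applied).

Answer: [5, 9, -1]

Step-by-step:
emit(5) @ H1 ⇒ out+=5
emit(9) @ H1 ⇒ out+=9
H0 returns -1
H1 returns [5, 9, -1]
H2 returns [5, 9, -1]
H3 returns [5, 9, -1]
= [5, 9, -1]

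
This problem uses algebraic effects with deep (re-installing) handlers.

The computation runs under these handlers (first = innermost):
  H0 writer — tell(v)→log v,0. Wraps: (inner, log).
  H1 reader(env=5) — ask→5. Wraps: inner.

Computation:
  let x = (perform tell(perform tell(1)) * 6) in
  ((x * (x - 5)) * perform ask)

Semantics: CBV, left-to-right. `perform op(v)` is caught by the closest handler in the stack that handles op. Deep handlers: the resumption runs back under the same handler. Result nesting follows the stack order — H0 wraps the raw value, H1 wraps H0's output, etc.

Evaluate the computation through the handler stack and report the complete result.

Evaluation trace:
tell(1) @ H0 ⇒ log+=1
tell(0) @ H0 ⇒ log+=0
ask @ H1 ⇒ 5
H0 returns (0, (1, 0))
H1 returns (0, (1, 0))
= (0, (1, 0))

Answer: (0, (1, 0))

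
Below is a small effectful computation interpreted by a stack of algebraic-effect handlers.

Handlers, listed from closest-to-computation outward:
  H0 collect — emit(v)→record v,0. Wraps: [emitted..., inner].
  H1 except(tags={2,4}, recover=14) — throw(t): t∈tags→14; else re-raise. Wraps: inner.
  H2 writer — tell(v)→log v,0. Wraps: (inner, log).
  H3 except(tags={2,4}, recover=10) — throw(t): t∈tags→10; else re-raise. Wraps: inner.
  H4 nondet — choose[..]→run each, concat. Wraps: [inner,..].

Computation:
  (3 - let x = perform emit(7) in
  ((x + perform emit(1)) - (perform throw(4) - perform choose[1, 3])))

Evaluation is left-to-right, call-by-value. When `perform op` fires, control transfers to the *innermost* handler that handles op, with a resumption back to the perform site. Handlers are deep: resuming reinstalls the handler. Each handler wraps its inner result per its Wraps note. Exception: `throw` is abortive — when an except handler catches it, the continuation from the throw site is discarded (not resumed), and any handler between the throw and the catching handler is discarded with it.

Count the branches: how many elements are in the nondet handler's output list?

Answer: 1

Working:
emit(7) @ H0 ⇒ out+=7
emit(1) @ H0 ⇒ out+=1
throw(4) @ H1 caught ⇒ 14
H2 returns (14, ())
H3 returns (14, ())
H4 returns [(14, ())]
= [(14, ())]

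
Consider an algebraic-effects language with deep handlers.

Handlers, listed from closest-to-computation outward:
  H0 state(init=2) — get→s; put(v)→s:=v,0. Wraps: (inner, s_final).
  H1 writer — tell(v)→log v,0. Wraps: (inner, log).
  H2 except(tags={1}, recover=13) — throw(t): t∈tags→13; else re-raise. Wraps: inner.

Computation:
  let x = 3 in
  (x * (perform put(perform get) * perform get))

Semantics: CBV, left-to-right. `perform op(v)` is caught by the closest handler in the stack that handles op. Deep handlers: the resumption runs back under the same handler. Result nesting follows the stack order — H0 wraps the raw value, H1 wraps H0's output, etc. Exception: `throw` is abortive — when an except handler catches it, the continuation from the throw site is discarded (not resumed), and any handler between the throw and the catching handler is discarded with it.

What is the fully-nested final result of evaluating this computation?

Evaluation trace:
get @ H0 ⇒ 2
put(2) @ H0 ⇒ s:=2
get @ H0 ⇒ 2
H0 returns (0, 2)
H1 returns ((0, 2), ())
H2 returns ((0, 2), ())
= ((0, 2), ())

Answer: ((0, 2), ())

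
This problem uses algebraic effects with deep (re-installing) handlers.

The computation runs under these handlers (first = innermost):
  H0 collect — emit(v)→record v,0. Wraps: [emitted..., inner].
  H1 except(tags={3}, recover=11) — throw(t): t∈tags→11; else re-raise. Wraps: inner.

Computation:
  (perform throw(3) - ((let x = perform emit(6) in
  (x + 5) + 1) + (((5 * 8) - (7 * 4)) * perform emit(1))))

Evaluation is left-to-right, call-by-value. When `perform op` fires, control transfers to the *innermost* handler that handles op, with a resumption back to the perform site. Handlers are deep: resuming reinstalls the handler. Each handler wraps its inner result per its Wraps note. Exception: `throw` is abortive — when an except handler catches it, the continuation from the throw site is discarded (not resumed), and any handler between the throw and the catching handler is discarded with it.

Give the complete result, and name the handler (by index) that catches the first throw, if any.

Evaluation trace:
throw(3) @ H1 caught ⇒ 11
= 11

Answer: 11 ; first throw caught by: H1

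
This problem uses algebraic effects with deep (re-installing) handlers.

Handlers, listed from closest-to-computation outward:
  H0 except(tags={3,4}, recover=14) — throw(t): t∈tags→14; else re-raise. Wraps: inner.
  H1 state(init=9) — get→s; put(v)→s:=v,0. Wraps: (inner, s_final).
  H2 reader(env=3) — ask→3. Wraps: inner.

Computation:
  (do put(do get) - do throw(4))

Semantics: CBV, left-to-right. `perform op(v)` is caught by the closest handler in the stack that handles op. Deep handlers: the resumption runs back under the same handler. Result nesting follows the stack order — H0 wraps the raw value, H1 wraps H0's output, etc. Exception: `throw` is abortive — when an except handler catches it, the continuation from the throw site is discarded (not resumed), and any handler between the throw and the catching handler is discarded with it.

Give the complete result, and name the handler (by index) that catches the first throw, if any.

Evaluation trace:
get @ H1 ⇒ 9
put(9) @ H1 ⇒ s:=9
throw(4) @ H0 caught ⇒ 14
H1 returns (14, 9)
H2 returns (14, 9)
= (14, 9)

Answer: (14, 9) ; first throw caught by: H0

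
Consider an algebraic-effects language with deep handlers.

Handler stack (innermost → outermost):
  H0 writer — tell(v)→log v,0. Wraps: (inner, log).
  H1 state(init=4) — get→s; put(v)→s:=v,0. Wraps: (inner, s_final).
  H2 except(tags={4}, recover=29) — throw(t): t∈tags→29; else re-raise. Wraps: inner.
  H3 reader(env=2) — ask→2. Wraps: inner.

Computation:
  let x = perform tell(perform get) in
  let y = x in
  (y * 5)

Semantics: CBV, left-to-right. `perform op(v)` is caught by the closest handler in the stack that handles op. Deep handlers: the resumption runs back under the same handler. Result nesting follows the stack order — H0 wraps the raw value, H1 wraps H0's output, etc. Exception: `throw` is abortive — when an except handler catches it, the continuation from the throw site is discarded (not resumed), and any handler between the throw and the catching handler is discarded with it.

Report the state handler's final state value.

Answer: 4

Evaluation trace:
get @ H1 ⇒ 4
tell(4) @ H0 ⇒ log+=4
H0 returns (0, (4))
H1 returns ((0, (4)), 4)
H2 returns ((0, (4)), 4)
H3 returns ((0, (4)), 4)
= ((0, (4)), 4)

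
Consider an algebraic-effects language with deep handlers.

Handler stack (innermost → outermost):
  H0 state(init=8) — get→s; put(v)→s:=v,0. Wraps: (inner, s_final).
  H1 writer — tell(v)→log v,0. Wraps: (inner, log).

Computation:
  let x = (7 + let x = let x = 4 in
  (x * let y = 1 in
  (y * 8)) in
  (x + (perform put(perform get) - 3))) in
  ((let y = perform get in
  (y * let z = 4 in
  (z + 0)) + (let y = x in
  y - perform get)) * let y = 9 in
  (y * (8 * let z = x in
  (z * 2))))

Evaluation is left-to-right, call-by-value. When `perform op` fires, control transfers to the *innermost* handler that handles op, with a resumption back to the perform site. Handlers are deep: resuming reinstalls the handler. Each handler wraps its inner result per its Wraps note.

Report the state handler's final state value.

Step-by-step:
get @ H0 ⇒ 8
put(8) @ H0 ⇒ s:=8
get @ H0 ⇒ 8
get @ H0 ⇒ 8
H0 returns (311040, 8)
H1 returns ((311040, 8), ())
= ((311040, 8), ())

Answer: 8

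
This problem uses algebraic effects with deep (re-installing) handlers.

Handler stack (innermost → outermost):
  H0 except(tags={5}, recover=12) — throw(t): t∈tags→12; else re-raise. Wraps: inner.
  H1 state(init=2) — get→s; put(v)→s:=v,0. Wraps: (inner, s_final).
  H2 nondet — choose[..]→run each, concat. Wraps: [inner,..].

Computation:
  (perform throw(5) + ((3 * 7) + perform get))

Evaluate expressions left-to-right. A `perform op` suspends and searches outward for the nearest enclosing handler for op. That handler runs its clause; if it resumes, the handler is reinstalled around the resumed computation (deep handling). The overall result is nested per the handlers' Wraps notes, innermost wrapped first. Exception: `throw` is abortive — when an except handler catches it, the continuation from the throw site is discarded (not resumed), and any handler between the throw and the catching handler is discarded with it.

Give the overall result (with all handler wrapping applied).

Answer: [(12, 2)]

Working:
throw(5) @ H0 caught ⇒ 12
H1 returns (12, 2)
H2 returns [(12, 2)]
= [(12, 2)]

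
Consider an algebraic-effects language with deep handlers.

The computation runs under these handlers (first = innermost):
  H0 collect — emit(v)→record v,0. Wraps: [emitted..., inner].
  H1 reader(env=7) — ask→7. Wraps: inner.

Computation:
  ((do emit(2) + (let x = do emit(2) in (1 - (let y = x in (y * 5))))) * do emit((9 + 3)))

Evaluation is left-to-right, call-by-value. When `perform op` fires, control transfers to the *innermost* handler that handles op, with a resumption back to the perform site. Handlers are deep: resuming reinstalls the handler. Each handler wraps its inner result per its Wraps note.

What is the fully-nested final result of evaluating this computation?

Working:
emit(2) @ H0 ⇒ out+=2
emit(2) @ H0 ⇒ out+=2
emit(12) @ H0 ⇒ out+=12
H0 returns [2, 2, 12, 0]
H1 returns [2, 2, 12, 0]
= [2, 2, 12, 0]

Answer: [2, 2, 12, 0]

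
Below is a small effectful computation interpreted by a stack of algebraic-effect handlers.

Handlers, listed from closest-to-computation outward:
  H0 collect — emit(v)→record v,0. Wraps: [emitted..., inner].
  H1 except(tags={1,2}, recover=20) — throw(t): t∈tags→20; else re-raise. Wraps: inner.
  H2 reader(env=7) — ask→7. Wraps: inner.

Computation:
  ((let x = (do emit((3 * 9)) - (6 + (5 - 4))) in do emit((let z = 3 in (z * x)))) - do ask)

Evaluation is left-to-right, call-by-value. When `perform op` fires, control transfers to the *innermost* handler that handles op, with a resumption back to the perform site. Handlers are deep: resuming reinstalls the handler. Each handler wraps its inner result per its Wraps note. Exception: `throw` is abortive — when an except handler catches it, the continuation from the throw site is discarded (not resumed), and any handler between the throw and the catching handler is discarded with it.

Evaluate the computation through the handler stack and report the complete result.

Answer: [27, -21, -7]

Working:
emit(27) @ H0 ⇒ out+=27
emit(-21) @ H0 ⇒ out+=-21
ask @ H2 ⇒ 7
H0 returns [27, -21, -7]
H1 returns [27, -21, -7]
H2 returns [27, -21, -7]
= [27, -21, -7]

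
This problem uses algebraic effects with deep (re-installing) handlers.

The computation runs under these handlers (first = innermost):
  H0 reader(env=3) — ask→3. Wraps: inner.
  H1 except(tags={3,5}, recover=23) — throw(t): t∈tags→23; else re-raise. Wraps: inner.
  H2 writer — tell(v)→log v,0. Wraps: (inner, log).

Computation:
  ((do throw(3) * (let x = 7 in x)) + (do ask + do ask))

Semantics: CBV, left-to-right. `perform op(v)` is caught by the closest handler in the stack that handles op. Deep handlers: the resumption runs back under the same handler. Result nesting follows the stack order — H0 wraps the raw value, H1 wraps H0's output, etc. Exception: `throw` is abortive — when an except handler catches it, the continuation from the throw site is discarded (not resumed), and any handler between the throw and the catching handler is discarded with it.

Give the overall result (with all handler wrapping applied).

Step-by-step:
throw(3) @ H1 caught ⇒ 23
H2 returns (23, ())
= (23, ())

Answer: (23, ())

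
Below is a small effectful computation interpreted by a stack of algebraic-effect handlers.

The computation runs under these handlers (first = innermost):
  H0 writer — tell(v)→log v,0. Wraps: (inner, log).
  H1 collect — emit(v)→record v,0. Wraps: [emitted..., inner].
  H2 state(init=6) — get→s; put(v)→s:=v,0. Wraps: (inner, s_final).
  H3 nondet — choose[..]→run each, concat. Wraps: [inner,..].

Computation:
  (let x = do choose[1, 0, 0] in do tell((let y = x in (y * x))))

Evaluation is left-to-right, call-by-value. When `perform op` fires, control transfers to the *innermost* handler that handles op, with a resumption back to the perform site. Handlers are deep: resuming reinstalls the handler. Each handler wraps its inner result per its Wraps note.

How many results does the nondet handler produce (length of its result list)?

Evaluation trace:
choose[1, 0, 0] @ H3
  branch[0] choose=1:
    tell(1) @ H0 ⇒ log+=1
    H0 returns (0, (1))
    H1 returns [(0, (1))]
    H2 returns ([(0, (1))], 6)
    H3 returns [([(0, (1))], 6)]
  branch[1] choose=0:
    tell(0) @ H0 ⇒ log+=0
    H0 returns (0, (0))
    H1 returns [(0, (0))]
    H2 returns ([(0, (0))], 6)
    H3 returns [([(0, (0))], 6)]
  branch[2] choose=0:
    tell(0) @ H0 ⇒ log+=0
    H0 returns (0, (0))
    H1 returns [(0, (0))]
    H2 returns ([(0, (0))], 6)
    H3 returns [([(0, (0))], 6)]
= [([(0, (1))], 6), ([(0, (0))], 6), ([(0, (0))], 6)]

Answer: 3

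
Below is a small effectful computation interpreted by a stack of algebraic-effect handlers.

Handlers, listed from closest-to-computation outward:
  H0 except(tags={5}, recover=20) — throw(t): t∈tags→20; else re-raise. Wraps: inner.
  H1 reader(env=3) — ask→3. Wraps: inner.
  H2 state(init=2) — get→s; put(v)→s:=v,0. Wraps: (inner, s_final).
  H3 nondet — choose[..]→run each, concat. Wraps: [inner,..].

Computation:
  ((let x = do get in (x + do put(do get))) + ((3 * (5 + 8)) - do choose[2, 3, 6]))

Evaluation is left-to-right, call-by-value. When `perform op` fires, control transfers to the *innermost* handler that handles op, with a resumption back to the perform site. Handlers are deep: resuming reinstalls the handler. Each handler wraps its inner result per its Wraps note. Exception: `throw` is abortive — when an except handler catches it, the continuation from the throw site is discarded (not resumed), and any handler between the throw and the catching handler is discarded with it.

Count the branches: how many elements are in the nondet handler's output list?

Step-by-step:
get @ H2 ⇒ 2
get @ H2 ⇒ 2
put(2) @ H2 ⇒ s:=2
choose[2, 3, 6] @ H3
  branch[0] choose=2:
    H0 returns 39
    H1 returns 39
    H2 returns (39, 2)
    H3 returns [(39, 2)]
  branch[1] choose=3:
    H0 returns 38
    H1 returns 38
    H2 returns (38, 2)
    H3 returns [(38, 2)]
  branch[2] choose=6:
    H0 returns 35
    H1 returns 35
    H2 returns (35, 2)
    H3 returns [(35, 2)]
= [(39, 2), (38, 2), (35, 2)]

Answer: 3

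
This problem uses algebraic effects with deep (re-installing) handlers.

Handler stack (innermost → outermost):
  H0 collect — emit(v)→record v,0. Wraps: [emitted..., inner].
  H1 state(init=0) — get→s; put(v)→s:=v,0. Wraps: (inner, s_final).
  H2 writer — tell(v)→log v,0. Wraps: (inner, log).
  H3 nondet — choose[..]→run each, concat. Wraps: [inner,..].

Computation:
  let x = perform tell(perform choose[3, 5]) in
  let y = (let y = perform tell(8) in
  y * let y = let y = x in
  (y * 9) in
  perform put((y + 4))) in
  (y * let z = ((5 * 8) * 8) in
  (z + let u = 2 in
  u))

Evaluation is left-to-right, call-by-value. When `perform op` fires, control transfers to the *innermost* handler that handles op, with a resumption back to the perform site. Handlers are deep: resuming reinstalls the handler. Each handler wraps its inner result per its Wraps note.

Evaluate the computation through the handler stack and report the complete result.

Evaluation trace:
choose[3, 5] @ H3
  branch[0] choose=3:
    tell(3) @ H2 ⇒ log+=3
    tell(8) @ H2 ⇒ log+=8
    put(4) @ H1 ⇒ s:=4
    H0 returns [0]
    H1 returns ([0], 4)
    H2 returns (([0], 4), (3, 8))
    H3 returns [(([0], 4), (3, 8))]
  branch[1] choose=5:
    tell(5) @ H2 ⇒ log+=5
    tell(8) @ H2 ⇒ log+=8
    put(4) @ H1 ⇒ s:=4
    H0 returns [0]
    H1 returns ([0], 4)
    H2 returns (([0], 4), (5, 8))
    H3 returns [(([0], 4), (5, 8))]
= [(([0], 4), (3, 8)), (([0], 4), (5, 8))]

Answer: [(([0], 4), (3, 8)), (([0], 4), (5, 8))]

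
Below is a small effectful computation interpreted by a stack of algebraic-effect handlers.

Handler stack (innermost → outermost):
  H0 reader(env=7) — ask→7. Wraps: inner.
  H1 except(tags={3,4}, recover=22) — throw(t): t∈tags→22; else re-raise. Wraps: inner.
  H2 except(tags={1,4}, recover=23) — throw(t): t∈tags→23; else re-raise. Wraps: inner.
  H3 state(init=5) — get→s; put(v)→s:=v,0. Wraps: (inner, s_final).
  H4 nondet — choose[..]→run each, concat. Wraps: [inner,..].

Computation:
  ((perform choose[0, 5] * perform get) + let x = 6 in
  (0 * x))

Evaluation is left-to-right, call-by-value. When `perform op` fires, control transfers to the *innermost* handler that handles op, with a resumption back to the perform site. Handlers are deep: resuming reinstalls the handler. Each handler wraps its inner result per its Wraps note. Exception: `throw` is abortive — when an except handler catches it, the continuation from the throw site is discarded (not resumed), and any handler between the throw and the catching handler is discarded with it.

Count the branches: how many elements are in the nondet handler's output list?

Answer: 2

Working:
choose[0, 5] @ H4
  branch[0] choose=0:
    get @ H3 ⇒ 5
    H0 returns 0
    H1 returns 0
    H2 returns 0
    H3 returns (0, 5)
    H4 returns [(0, 5)]
  branch[1] choose=5:
    get @ H3 ⇒ 5
    H0 returns 25
    H1 returns 25
    H2 returns 25
    H3 returns (25, 5)
    H4 returns [(25, 5)]
= [(0, 5), (25, 5)]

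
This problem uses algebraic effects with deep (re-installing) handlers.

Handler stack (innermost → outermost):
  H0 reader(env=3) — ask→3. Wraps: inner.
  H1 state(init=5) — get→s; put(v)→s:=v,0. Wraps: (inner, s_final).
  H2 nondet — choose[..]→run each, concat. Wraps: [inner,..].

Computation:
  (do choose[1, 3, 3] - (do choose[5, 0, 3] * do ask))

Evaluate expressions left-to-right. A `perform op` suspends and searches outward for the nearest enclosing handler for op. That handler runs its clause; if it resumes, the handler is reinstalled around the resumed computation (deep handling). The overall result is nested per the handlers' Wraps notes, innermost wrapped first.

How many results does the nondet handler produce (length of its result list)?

Evaluation trace:
choose[1, 3, 3] @ H2
  branch[0] choose=1:
    choose[5, 0, 3] @ H2
      branch[0] choose=5:
        ask @ H0 ⇒ 3
        H0 returns -14
        H1 returns (-14, 5)
        H2 returns [(-14, 5)]
      branch[1] choose=0:
        ask @ H0 ⇒ 3
        H0 returns 1
        H1 returns (1, 5)
        H2 returns [(1, 5)]
      branch[2] choose=3:
        ask @ H0 ⇒ 3
        H0 returns -8
        H1 returns (-8, 5)
        H2 returns [(-8, 5)]
  branch[1] choose=3:
    choose[5, 0, 3] @ H2
      branch[0] choose=5:
        ask @ H0 ⇒ 3
        H0 returns -12
        H1 returns (-12, 5)
        H2 returns [(-12, 5)]
      branch[1] choose=0:
        ask @ H0 ⇒ 3
        H0 returns 3
        H1 returns (3, 5)
        H2 returns [(3, 5)]
      branch[2] choose=3:
        ask @ H0 ⇒ 3
        H0 returns -6
        H1 returns (-6, 5)
        H2 returns [(-6, 5)]
  branch[2] choose=3:
    choose[5, 0, 3] @ H2
      branch[0] choose=5:
        ask @ H0 ⇒ 3
        H0 returns -12
        H1 returns (-12, 5)
        H2 returns [(-12, 5)]
      branch[1] choose=0:
        ask @ H0 ⇒ 3
        H0 returns 3
        H1 returns (3, 5)
        H2 returns [(3, 5)]
      branch[2] choose=3:
        ask @ H0 ⇒ 3
        H0 returns -6
        H1 returns (-6, 5)
        H2 returns [(-6, 5)]
= [(-14, 5), (1, 5), (-8, 5), (-12, 5), (3, 5), (-6, 5), (-12, 5), (3, 5), (-6, 5)]

Answer: 9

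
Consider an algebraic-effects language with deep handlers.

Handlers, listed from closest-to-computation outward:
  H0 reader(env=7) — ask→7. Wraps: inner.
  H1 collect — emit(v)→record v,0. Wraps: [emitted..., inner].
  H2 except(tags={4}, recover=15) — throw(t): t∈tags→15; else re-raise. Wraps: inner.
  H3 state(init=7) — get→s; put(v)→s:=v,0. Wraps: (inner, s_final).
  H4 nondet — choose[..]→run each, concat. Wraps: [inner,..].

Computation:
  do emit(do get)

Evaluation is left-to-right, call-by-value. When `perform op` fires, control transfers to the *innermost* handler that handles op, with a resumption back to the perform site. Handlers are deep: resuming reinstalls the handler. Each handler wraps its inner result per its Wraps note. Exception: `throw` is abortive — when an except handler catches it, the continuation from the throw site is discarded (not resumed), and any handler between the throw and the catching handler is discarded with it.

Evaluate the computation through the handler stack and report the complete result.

Working:
get @ H3 ⇒ 7
emit(7) @ H1 ⇒ out+=7
H0 returns 0
H1 returns [7, 0]
H2 returns [7, 0]
H3 returns ([7, 0], 7)
H4 returns [([7, 0], 7)]
= [([7, 0], 7)]

Answer: [([7, 0], 7)]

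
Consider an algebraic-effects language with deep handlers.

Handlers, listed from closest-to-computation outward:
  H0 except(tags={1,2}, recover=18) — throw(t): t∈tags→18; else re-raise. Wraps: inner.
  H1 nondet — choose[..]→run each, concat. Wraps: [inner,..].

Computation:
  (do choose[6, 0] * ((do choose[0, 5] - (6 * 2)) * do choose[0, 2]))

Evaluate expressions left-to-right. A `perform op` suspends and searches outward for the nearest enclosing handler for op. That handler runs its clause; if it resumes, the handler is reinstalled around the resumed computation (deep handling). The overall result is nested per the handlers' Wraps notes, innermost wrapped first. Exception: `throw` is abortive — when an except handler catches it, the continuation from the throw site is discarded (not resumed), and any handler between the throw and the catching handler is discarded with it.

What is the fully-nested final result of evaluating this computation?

Answer: [0, -144, 0, -84, 0, 0, 0, 0]

Step-by-step:
choose[6, 0] @ H1
  branch[0] choose=6:
    choose[0, 5] @ H1
      branch[0] choose=0:
        choose[0, 2] @ H1
          branch[0] choose=0:
            H0 returns 0
            H1 returns [0]
          branch[1] choose=2:
            H0 returns -144
            H1 returns [-144]
      branch[1] choose=5:
        choose[0, 2] @ H1
          branch[0] choose=0:
            H0 returns 0
            H1 returns [0]
          branch[1] choose=2:
            H0 returns -84
            H1 returns [-84]
  branch[1] choose=0:
    choose[0, 5] @ H1
      branch[0] choose=0:
        choose[0, 2] @ H1
          branch[0] choose=0:
            H0 returns 0
            H1 returns [0]
          branch[1] choose=2:
            H0 returns 0
            H1 returns [0]
      branch[1] choose=5:
        choose[0, 2] @ H1
          branch[0] choose=0:
            H0 returns 0
            H1 returns [0]
          branch[1] choose=2:
            H0 returns 0
            H1 returns [0]
= [0, -144, 0, -84, 0, 0, 0, 0]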